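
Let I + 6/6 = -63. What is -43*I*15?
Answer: 41280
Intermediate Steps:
I = -64 (I = -1 - 63 = -64)
-43*I*15 = -43*(-64)*15 = 2752*15 = 41280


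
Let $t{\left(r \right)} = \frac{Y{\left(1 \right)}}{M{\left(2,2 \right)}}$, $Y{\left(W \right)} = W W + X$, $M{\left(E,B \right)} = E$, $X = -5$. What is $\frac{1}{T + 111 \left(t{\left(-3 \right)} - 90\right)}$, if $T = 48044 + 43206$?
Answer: $\frac{1}{81038} \approx 1.234 \cdot 10^{-5}$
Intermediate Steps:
$Y{\left(W \right)} = -5 + W^{2}$ ($Y{\left(W \right)} = W W - 5 = W^{2} - 5 = -5 + W^{2}$)
$T = 91250$
$t{\left(r \right)} = -2$ ($t{\left(r \right)} = \frac{-5 + 1^{2}}{2} = \left(-5 + 1\right) \frac{1}{2} = \left(-4\right) \frac{1}{2} = -2$)
$\frac{1}{T + 111 \left(t{\left(-3 \right)} - 90\right)} = \frac{1}{91250 + 111 \left(-2 - 90\right)} = \frac{1}{91250 + 111 \left(-92\right)} = \frac{1}{91250 - 10212} = \frac{1}{81038}$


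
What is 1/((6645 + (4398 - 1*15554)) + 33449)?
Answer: 1/28938 ≈ 3.4557e-5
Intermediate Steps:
1/((6645 + (4398 - 1*15554)) + 33449) = 1/((6645 + (4398 - 15554)) + 33449) = 1/((6645 - 11156) + 33449) = 1/(-4511 + 33449) = 1/28938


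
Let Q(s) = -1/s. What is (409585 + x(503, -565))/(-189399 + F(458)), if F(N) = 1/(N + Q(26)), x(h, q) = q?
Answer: -4870201140/2255173867 ≈ -2.1596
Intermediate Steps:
F(N) = 1/(-1/26 + N) (F(N) = 1/(N - 1/26) = 1/(-1/26 + N))
(409585 + x(503, -565))/(-189399 + F(458)) = (409585 - 565)/(-189399 + 26/(-1 + 26*458)) = 409020/(-189399 + 26/(-1 + 11908)) = 409020/(-189399 + 26/11907) = 409020/(-2255173867/11907) = 409020*(-11907/2255173867) = -4870201140/2255173867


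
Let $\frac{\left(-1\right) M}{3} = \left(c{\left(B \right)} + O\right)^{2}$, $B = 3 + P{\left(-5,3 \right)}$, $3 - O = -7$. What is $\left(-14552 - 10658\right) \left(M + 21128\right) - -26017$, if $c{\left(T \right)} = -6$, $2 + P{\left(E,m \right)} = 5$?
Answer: $-531400783$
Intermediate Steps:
$O = 10$ ($O = 3 - -7 = 3 + 7 = 10$)
$P{\left(E,m \right)} = 3$ ($P{\left(E,m \right)} = -2 + 5 = 3$)
$B = 6$ ($B = 3 + 3 = 6$)
$M = -48$ ($M = - 3 \left(-6 + 10\right)^{2} = - 3 \cdot 4^{2} = \left(-3\right) 16 = -48$)
$\left(-14552 - 10658\right) \left(M + 21128\right) - -26017 = \left(-14552 - 10658\right) \left(-48 + 21128\right) - -26017 = \left(-25210\right) 21080 + 26017 = -531426800 + 26017 = -531400783$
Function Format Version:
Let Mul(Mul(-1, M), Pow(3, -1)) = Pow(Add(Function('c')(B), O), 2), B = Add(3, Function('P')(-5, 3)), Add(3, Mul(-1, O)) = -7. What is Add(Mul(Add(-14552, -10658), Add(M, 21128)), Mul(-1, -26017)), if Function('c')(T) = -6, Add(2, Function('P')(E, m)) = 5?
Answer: -531400783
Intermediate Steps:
O = 10 (O = Add(3, Mul(-1, -7)) = Add(3, 7) = 10)
Function('P')(E, m) = 3 (Function('P')(E, m) = Add(-2, 5) = 3)
B = 6 (B = Add(3, 3) = 6)
M = -48 (M = Mul(-3, Pow(Add(-6, 10), 2)) = Mul(-3, Pow(4, 2)) = Mul(-3, 16) = -48)
Add(Mul(Add(-14552, -10658), Add(M, 21128)), Mul(-1, -26017)) = Add(Mul(Add(-14552, -10658), Add(-48, 21128)), Mul(-1, -26017)) = Add(Mul(-25210, 21080), 26017) = Add(-531426800, 26017) = -531400783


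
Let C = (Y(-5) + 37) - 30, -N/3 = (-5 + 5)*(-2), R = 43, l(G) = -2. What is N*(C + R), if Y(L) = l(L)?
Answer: 0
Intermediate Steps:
N = 0 (N = -3*(-5 + 5)*(-2) = -0*(-2) = -3*0 = 0)
Y(L) = -2
C = 5 (C = (-2 + 37) - 30 = 35 - 30 = 5)
N*(C + R) = 0*(5 + 43) = 0*48 = 0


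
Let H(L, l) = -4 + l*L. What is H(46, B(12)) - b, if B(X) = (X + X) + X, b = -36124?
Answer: 37776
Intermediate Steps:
B(X) = 3*X (B(X) = 2*X + X = 3*X)
H(L, l) = -4 + L*l
H(46, B(12)) - b = (-4 + 46*(3*12)) - 1*(-36124) = (-4 + 46*36) + 36124 = (-4 + 1656) + 36124 = 1652 + 36124 = 37776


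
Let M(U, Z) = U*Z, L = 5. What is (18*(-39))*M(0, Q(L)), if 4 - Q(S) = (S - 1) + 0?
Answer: 0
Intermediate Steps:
Q(S) = 5 - S (Q(S) = 4 - ((S - 1) + 0) = 4 - ((-1 + S) + 0) = 4 - (-1 + S) = 4 + (1 - S) = 5 - S)
(18*(-39))*M(0, Q(L)) = (18*(-39))*(0*(5 - 1*5)) = -0*(5 - 5) = -0*0 = -702*0 = 0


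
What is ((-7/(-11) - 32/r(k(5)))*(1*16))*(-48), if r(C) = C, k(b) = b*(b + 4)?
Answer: 9472/165 ≈ 57.406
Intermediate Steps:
k(b) = b*(4 + b)
((-7/(-11) - 32/r(k(5)))*(1*16))*(-48) = ((-7/(-11) - 32*1/(5*(4 + 5)))*(1*16))*(-48) = ((-7*(-1/11) - 32/(5*9))*16)*(-48) = ((7/11 - 32/45)*16)*(-48) = -37/495*16*(-48) = -592/495*(-48) = 9472/165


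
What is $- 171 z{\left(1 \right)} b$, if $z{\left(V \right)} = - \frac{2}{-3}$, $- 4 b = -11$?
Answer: $- \frac{627}{2} \approx -313.5$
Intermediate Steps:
$b = \frac{11}{4}$ ($b = \left(- \frac{1}{4}\right) \left(-11\right) = \frac{11}{4} \approx 2.75$)
$z{\left(V \right)} = \frac{2}{3}$ ($z{\left(V \right)} = \left(-2\right) \left(- \frac{1}{3}\right) = \frac{2}{3}$)
$- 171 z{\left(1 \right)} b = - 171 \cdot \frac{2}{3} \cdot \frac{11}{4} = \left(-171\right) \frac{11}{6} = - \frac{627}{2}$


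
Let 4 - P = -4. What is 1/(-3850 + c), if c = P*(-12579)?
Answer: -1/104482 ≈ -9.5710e-6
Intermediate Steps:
P = 8 (P = 4 - 1*(-4) = 4 + 4 = 8)
c = -100632 (c = 8*(-12579) = -100632)
1/(-3850 + c) = 1/(-3850 - 100632) = 1/(-104482) = -1/104482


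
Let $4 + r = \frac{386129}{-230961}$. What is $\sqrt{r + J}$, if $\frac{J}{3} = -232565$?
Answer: $\frac{2 i \sqrt{9304358860089537}}{230961} \approx 835.29 i$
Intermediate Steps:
$r = - \frac{1309973}{230961}$ ($r = -4 + \frac{386129}{-230961} = -4 + 386129 \left(- \frac{1}{230961}\right) = -4 - \frac{386129}{230961} = - \frac{1309973}{230961} \approx -5.6718$)
$J = -697695$ ($J = 3 \left(-232565\right) = -697695$)
$\sqrt{r + J} = \sqrt{- \frac{1309973}{230961} - 697695} = \sqrt{- \frac{161141644868}{230961}} = \frac{2 i \sqrt{9304358860089537}}{230961}$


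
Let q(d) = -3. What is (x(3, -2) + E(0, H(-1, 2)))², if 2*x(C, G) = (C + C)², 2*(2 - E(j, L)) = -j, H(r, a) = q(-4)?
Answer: 400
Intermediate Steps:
H(r, a) = -3
E(j, L) = 2 + j/2 (E(j, L) = 2 - (-1)*j/2 = 2 + j/2)
x(C, G) = 2*C² (x(C, G) = (C + C)²/2 = (2*C)²/2 = (4*C²)/2 = 2*C²)
(x(3, -2) + E(0, H(-1, 2)))² = (2*3² + (2 + (½)*0))² = (2*9 + (2 + 0))² = (18 + 2)² = 20² = 400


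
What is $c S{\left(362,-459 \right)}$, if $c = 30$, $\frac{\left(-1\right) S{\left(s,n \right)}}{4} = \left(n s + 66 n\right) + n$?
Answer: $23629320$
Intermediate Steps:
$S{\left(s,n \right)} = - 268 n - 4 n s$ ($S{\left(s,n \right)} = - 4 \left(\left(n s + 66 n\right) + n\right) = - 4 \left(\left(66 n + n s\right) + n\right) = - 4 \left(67 n + n s\right) = - 268 n - 4 n s$)
$c S{\left(362,-459 \right)} = 30 \left(\left(-4\right) \left(-459\right) \left(67 + 362\right)\right) = 30 \left(\left(-4\right) \left(-459\right) 429\right) = 30 \cdot 787644 = 23629320$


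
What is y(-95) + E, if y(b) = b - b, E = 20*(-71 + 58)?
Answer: -260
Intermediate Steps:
E = -260 (E = 20*(-13) = -260)
y(b) = 0
y(-95) + E = 0 - 260 = -260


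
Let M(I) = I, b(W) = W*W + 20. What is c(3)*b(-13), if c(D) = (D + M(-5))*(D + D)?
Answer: -2268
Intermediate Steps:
b(W) = 20 + W**2 (b(W) = W**2 + 20 = 20 + W**2)
c(D) = 2*D*(-5 + D) (c(D) = (D - 5)*(D + D) = (-5 + D)*(2*D) = 2*D*(-5 + D))
c(3)*b(-13) = (2*3*(-5 + 3))*(20 + (-13)**2) = (2*3*(-2))*(20 + 169) = -12*189 = -2268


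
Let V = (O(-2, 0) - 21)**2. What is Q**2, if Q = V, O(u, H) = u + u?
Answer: 390625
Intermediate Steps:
O(u, H) = 2*u
V = 625 (V = (2*(-2) - 21)**2 = (-4 - 21)**2 = (-25)**2 = 625)
Q = 625
Q**2 = 625**2 = 390625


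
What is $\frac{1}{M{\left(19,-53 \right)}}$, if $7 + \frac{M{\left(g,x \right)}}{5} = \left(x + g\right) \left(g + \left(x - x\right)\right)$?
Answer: $- \frac{1}{3265} \approx -0.00030628$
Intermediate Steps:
$M{\left(g,x \right)} = -35 + 5 g \left(g + x\right)$ ($M{\left(g,x \right)} = -35 + 5 \left(x + g\right) \left(g + \left(x - x\right)\right) = -35 + 5 \left(g + x\right) \left(g + 0\right) = -35 + 5 \left(g + x\right) g = -35 + 5 g \left(g + x\right)$)
$\frac{1}{M{\left(19,-53 \right)}} = \frac{1}{-35 + 5 \cdot 19^{2} + 5 \cdot 19 \left(-53\right)} = \frac{1}{-35 + 5 \cdot 361 - 5035} = \frac{1}{-35 + 1805 - 5035} = \frac{1}{-3265} = - \frac{1}{3265}$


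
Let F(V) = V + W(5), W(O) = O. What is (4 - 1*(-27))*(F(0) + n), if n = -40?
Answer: -1085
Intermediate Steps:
F(V) = 5 + V (F(V) = V + 5 = 5 + V)
(4 - 1*(-27))*(F(0) + n) = (4 - 1*(-27))*((5 + 0) - 40) = (4 + 27)*(5 - 40) = 31*(-35) = -1085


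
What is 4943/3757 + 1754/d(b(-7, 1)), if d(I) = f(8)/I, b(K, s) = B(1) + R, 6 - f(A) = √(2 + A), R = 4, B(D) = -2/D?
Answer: 3046379/3757 + 1754*√10/13 ≈ 1237.5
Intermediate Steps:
f(A) = 6 - √(2 + A)
b(K, s) = 2 (b(K, s) = -2/1 + 4 = -2*1 + 4 = -2 + 4 = 2)
d(I) = (6 - √10)/I (d(I) = (6 - √(2 + 8))/I = (6 - √10)/I)
4943/3757 + 1754/d(b(-7, 1)) = 4943/3757 + 1754/(((6 - √10)/2)) = 4943*(1/3757) + 1754/(((6 - √10)/2)) = 4943/3757 + 1754/(3 - √10/2)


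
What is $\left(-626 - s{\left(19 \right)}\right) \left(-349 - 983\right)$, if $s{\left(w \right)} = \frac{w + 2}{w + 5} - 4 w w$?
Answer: $- \frac{2176821}{2} \approx -1.0884 \cdot 10^{6}$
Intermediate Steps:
$s{\left(w \right)} = - 4 w^{2} + \frac{2 + w}{5 + w}$ ($s{\left(w \right)} = \frac{2 + w}{5 + w} - 4 w^{2} = - 4 w^{2} + \frac{2 + w}{5 + w}$)
$\left(-626 - s{\left(19 \right)}\right) \left(-349 - 983\right) = \left(-626 - \frac{2 + 19 - 20 \cdot 19^{2} - 4 \cdot 19^{3}}{5 + 19}\right) \left(-349 - 983\right) = \left(-626 - \frac{2 + 19 - 7220 - 27436}{24}\right) \left(-1332\right) = \left(-626 - \frac{1}{24} \left(-34635\right)\right) \left(-1332\right) = \left(-626 - - \frac{11545}{8}\right) \left(-1332\right) = \left(-626 + \frac{11545}{8}\right) \left(-1332\right) = \frac{6537}{8} \left(-1332\right) = - \frac{2176821}{2}$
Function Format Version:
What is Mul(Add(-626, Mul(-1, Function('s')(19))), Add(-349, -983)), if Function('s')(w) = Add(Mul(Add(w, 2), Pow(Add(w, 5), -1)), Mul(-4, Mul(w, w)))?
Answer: Rational(-2176821, 2) ≈ -1.0884e+6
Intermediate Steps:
Function('s')(w) = Add(Mul(-4, Pow(w, 2)), Mul(Pow(Add(5, w), -1), Add(2, w))) (Function('s')(w) = Add(Mul(Add(2, w), Pow(Add(5, w), -1)), Mul(-4, Pow(w, 2))) = Add(Mul(Pow(Add(5, w), -1), Add(2, w)), Mul(-4, Pow(w, 2))) = Add(Mul(-4, Pow(w, 2)), Mul(Pow(Add(5, w), -1), Add(2, w))))
Mul(Add(-626, Mul(-1, Function('s')(19))), Add(-349, -983)) = Mul(Add(-626, Mul(-1, Mul(Pow(Add(5, 19), -1), Add(2, 19, Mul(-20, Pow(19, 2)), Mul(-4, Pow(19, 3)))))), Add(-349, -983)) = Mul(Add(-626, Mul(-1, Mul(Pow(24, -1), Add(2, 19, Mul(-20, 361), Mul(-4, 6859))))), -1332) = Mul(Add(-626, Mul(-1, Mul(Rational(1, 24), Add(2, 19, -7220, -27436)))), -1332) = Mul(Add(-626, Mul(-1, Mul(Rational(1, 24), -34635))), -1332) = Mul(Add(-626, Mul(-1, Rational(-11545, 8))), -1332) = Mul(Add(-626, Rational(11545, 8)), -1332) = Mul(Rational(6537, 8), -1332) = Rational(-2176821, 2)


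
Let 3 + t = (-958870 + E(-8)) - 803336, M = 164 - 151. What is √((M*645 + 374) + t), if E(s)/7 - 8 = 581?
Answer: I*√1749327 ≈ 1322.6*I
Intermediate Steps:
M = 13
E(s) = 4123 (E(s) = 56 + 7*581 = 56 + 4067 = 4123)
t = -1758086 (t = -3 + ((-958870 + 4123) - 803336) = -3 + (-954747 - 803336) = -3 - 1758083 = -1758086)
√((M*645 + 374) + t) = √((13*645 + 374) - 1758086) = √((8385 + 374) - 1758086) = √(8759 - 1758086) = √(-1749327) = I*√1749327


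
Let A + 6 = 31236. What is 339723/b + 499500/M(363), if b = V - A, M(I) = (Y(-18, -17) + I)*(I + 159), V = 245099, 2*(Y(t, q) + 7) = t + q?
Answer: 18539511159/4198890077 ≈ 4.4153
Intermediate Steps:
Y(t, q) = -7 + q/2 + t/2 (Y(t, q) = -7 + (t + q)/2 = -7 + (q + t)/2 = -7 + (q/2 + t/2) = -7 + q/2 + t/2)
A = 31230 (A = -6 + 31236 = 31230)
M(I) = (159 + I)*(-49/2 + I) (M(I) = ((-7 + (1/2)*(-17) + (1/2)*(-18)) + I)*(I + 159) = ((-7 - 17/2 - 9) + I)*(159 + I) = (-49/2 + I)*(159 + I) = (159 + I)*(-49/2 + I))
b = 213869 (b = 245099 - 1*31230 = 245099 - 31230 = 213869)
339723/b + 499500/M(363) = 339723/213869 + 499500/(-7791/2 + 363**2 + (269/2)*363) = 339723*(1/213869) + 499500/(-7791/2 + 131769 + 97647/2) = 339723/213869 + 499500/176697 = 339723/213869 + 499500*(1/176697) = 339723/213869 + 55500/19633 = 18539511159/4198890077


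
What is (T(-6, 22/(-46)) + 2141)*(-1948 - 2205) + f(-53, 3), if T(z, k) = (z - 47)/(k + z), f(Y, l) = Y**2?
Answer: -1329488343/149 ≈ -8.9227e+6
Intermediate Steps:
T(z, k) = (-47 + z)/(k + z)
(T(-6, 22/(-46)) + 2141)*(-1948 - 2205) + f(-53, 3) = ((-47 - 6)/(22/(-46) - 6) + 2141)*(-1948 - 2205) + (-53)**2 = (-53/(22*(-1/46) - 6) + 2141)*(-4153) + 2809 = (-53/(-11/23 - 6) + 2141)*(-4153) + 2809 = (-53/(-149/23) + 2141)*(-4153) + 2809 = (-23/149*(-53) + 2141)*(-4153) + 2809 = (1219/149 + 2141)*(-4153) + 2809 = (320228/149)*(-4153) + 2809 = -1329906884/149 + 2809 = -1329488343/149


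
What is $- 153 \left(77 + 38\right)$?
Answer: $-17595$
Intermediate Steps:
$- 153 \left(77 + 38\right) = \left(-153\right) 115 = -17595$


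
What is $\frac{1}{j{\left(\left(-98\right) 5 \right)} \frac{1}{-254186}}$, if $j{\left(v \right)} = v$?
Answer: $\frac{127093}{245} \approx 518.75$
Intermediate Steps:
$\frac{1}{j{\left(\left(-98\right) 5 \right)} \frac{1}{-254186}} = \frac{1}{\left(-98\right) 5 \frac{1}{-254186}} = \frac{1}{\left(-490\right) \left(- \frac{1}{254186}\right)} = \frac{1}{\frac{245}{127093}} = \frac{127093}{245}$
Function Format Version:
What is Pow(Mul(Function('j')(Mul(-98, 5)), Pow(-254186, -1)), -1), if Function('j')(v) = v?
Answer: Rational(127093, 245) ≈ 518.75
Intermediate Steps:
Pow(Mul(Function('j')(Mul(-98, 5)), Pow(-254186, -1)), -1) = Pow(Mul(Mul(-98, 5), Pow(-254186, -1)), -1) = Pow(Mul(-490, Rational(-1, 254186)), -1) = Pow(Rational(245, 127093), -1) = Rational(127093, 245)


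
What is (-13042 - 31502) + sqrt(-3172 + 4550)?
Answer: -44544 + sqrt(1378) ≈ -44507.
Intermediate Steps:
(-13042 - 31502) + sqrt(-3172 + 4550) = -44544 + sqrt(1378)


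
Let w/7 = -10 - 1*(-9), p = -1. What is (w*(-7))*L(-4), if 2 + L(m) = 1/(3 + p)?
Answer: -147/2 ≈ -73.500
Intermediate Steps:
L(m) = -3/2 (L(m) = -2 + 1/(3 - 1) = -2 + 1/2 = -2 + ½ = -3/2)
w = -7 (w = 7*(-10 - 1*(-9)) = 7*(-10 + 9) = 7*(-1) = -7)
(w*(-7))*L(-4) = -7*(-7)*(-3/2) = 49*(-3/2) = -147/2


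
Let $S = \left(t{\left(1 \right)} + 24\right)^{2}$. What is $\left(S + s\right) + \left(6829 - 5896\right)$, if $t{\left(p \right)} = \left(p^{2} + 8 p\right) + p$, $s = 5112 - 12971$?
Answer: $-5770$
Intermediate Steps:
$s = -7859$
$t{\left(p \right)} = p^{2} + 9 p$
$S = 1156$ ($S = \left(1 \left(9 + 1\right) + 24\right)^{2} = \left(1 \cdot 10 + 24\right)^{2} = \left(10 + 24\right)^{2} = 34^{2} = 1156$)
$\left(S + s\right) + \left(6829 - 5896\right) = \left(1156 - 7859\right) + \left(6829 - 5896\right) = -6703 + \left(6829 - 5896\right) = -6703 + 933 = -5770$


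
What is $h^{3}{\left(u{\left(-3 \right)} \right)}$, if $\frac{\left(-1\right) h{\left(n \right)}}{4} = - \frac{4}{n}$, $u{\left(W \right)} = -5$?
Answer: $- \frac{4096}{125} \approx -32.768$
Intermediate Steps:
$h{\left(n \right)} = \frac{16}{n}$ ($h{\left(n \right)} = - 4 \left(- \frac{4}{n}\right) = \frac{16}{n}$)
$h^{3}{\left(u{\left(-3 \right)} \right)} = \left(\frac{16}{-5}\right)^{3} = \left(16 \left(- \frac{1}{5}\right)\right)^{3} = \left(- \frac{16}{5}\right)^{3} = - \frac{4096}{125}$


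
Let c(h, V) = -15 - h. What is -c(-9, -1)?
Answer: 6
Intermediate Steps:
-c(-9, -1) = -(-15 - 1*(-9)) = -(-15 + 9) = -1*(-6) = 6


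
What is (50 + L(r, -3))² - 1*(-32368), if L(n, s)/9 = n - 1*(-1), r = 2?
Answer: 38297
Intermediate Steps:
L(n, s) = 9 + 9*n (L(n, s) = 9*(n - 1*(-1)) = 9*(n + 1) = 9*(1 + n) = 9 + 9*n)
(50 + L(r, -3))² - 1*(-32368) = (50 + (9 + 9*2))² - 1*(-32368) = (50 + (9 + 18))² + 32368 = (50 + 27)² + 32368 = 77² + 32368 = 5929 + 32368 = 38297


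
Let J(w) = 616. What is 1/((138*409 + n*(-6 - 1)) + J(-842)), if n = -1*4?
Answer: 1/57086 ≈ 1.7517e-5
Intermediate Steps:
n = -4
1/((138*409 + n*(-6 - 1)) + J(-842)) = 1/((138*409 - 4*(-6 - 1)) + 616) = 1/((56442 - 4*(-7)) + 616) = 1/((56442 + 28) + 616) = 1/(56470 + 616) = 1/57086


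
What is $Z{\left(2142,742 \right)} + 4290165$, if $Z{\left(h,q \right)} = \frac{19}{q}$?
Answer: $\frac{3183302449}{742} \approx 4.2902 \cdot 10^{6}$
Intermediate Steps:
$Z{\left(2142,742 \right)} + 4290165 = \frac{19}{742} + 4290165 = \frac{3183302449}{742}$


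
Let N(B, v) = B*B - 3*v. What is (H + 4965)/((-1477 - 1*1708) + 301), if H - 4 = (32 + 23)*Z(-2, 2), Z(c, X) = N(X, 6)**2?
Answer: -15749/2884 ≈ -5.4608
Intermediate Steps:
N(B, v) = B**2 - 3*v
Z(c, X) = (-18 + X**2)**2 (Z(c, X) = (X**2 - 3*6)**2 = (X**2 - 18)**2 = (-18 + X**2)**2)
H = 10784 (H = 4 + (32 + 23)*(-18 + 2**2)**2 = 4 + 55*(-18 + 4)**2 = 4 + 55*(-14)**2 = 4 + 55*196 = 4 + 10780 = 10784)
(H + 4965)/((-1477 - 1*1708) + 301) = (10784 + 4965)/((-1477 - 1*1708) + 301) = 15749/((-1477 - 1708) + 301) = 15749/(-3185 + 301) = 15749/(-2884) = 15749*(-1/2884) = -15749/2884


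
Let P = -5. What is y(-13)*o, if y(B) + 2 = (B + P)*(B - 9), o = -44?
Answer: -17336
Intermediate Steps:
y(B) = -2 + (-9 + B)*(-5 + B) (y(B) = -2 + (B - 5)*(B - 9) = -2 + (-5 + B)*(-9 + B) = -2 + (-9 + B)*(-5 + B))
y(-13)*o = (43 + (-13)² - 14*(-13))*(-44) = (43 + 169 + 182)*(-44) = 394*(-44) = -17336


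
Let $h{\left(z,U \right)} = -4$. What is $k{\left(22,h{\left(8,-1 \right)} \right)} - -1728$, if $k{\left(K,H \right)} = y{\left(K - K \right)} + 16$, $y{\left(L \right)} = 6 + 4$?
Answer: $1754$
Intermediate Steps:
$y{\left(L \right)} = 10$
$k{\left(K,H \right)} = 26$ ($k{\left(K,H \right)} = 10 + 16 = 26$)
$k{\left(22,h{\left(8,-1 \right)} \right)} - -1728 = 26 - -1728 = 26 + 1728 = 1754$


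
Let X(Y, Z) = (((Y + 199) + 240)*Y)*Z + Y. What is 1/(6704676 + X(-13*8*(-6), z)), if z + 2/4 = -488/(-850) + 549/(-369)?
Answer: 17425/100500156348 ≈ 1.7338e-7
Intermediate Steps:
z = -49267/34850 (z = -1/2 + (-488/(-850) + 549/(-369)) = -1/2 + (-488*(-1/850) + 549*(-1/369)) = -1/2 + (244/425 - 61/41) = -1/2 - 15921/17425 = -49267/34850 ≈ -1.4137)
X(Y, Z) = Y + Y*Z*(439 + Y) (X(Y, Z) = (((199 + Y) + 240)*Y)*Z + Y = ((439 + Y)*Y)*Z + Y = (Y*(439 + Y))*Z + Y = Y*Z*(439 + Y) + Y = Y + Y*Z*(439 + Y))
1/(6704676 + X(-13*8*(-6), z)) = 1/(6704676 + (-13*8*(-6))*(1 + 439*(-49267/34850) + (-13*8*(-6))*(-49267/34850))) = 1/(6704676 + (-104*(-6))*(1 - 21628213/34850 - 104*(-6)*(-49267/34850))) = 1/(6704676 + 624*(1 - 21628213/34850 + 624*(-49267/34850))) = 1/(6704676 + 624*(1 - 21628213/34850 - 15371304/17425)) = 1/(6704676 + 624*(-52335971/34850)) = 1/(6704676 - 16328822952/17425) = 1/(100500156348/17425) = 17425/100500156348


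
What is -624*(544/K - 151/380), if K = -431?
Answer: 42400956/40945 ≈ 1035.6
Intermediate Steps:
-624*(544/K - 151/380) = -624*(544/(-431) - 151/380) = -624*(544*(-1/431) - 151*1/380) = -624*(-544/431 - 151/380) = -624*(-271801/163780) = 42400956/40945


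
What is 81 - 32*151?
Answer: -4751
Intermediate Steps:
81 - 32*151 = 81 - 4832 = -4751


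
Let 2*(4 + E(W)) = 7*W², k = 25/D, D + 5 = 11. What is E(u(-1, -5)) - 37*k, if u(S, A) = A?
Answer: -212/3 ≈ -70.667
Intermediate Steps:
D = 6 (D = -5 + 11 = 6)
k = 25/6 ≈ 4.1667
E(W) = -4 + 7*W²/2 (E(W) = -4 + (7*W²)/2 = -4 + 7*W²/2)
E(u(-1, -5)) - 37*k = (-4 + (7/2)*(-5)²) - 37*25/6 = (-4 + (7/2)*25) - 925/6 = (-4 + 175/2) - 925/6 = 167/2 - 925/6 = -212/3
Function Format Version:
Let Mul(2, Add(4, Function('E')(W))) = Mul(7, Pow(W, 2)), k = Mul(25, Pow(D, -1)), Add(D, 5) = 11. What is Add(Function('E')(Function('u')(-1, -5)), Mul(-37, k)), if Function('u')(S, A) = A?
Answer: Rational(-212, 3) ≈ -70.667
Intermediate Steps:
D = 6 (D = Add(-5, 11) = 6)
k = Rational(25, 6) (k = Mul(25, Pow(6, -1)) = Mul(25, Rational(1, 6)) = Rational(25, 6) ≈ 4.1667)
Function('E')(W) = Add(-4, Mul(Rational(7, 2), Pow(W, 2))) (Function('E')(W) = Add(-4, Mul(Rational(1, 2), Mul(7, Pow(W, 2)))) = Add(-4, Mul(Rational(7, 2), Pow(W, 2))))
Add(Function('E')(Function('u')(-1, -5)), Mul(-37, k)) = Add(Add(-4, Mul(Rational(7, 2), Pow(-5, 2))), Mul(-37, Rational(25, 6))) = Add(Add(-4, Mul(Rational(7, 2), 25)), Rational(-925, 6)) = Add(Add(-4, Rational(175, 2)), Rational(-925, 6)) = Add(Rational(167, 2), Rational(-925, 6)) = Rational(-212, 3)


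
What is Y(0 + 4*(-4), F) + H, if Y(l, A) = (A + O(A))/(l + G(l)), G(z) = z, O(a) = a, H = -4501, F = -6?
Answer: -36005/8 ≈ -4500.6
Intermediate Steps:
Y(l, A) = A/l (Y(l, A) = (A + A)/(l + l) = (2*A)/((2*l)) = (2*A)*(1/(2*l)) = A/l)
Y(0 + 4*(-4), F) + H = -6/(0 + 4*(-4)) - 4501 = -6/(0 - 16) - 4501 = -6/(-16) - 4501 = -6*(-1/16) - 4501 = 3/8 - 4501 = -36005/8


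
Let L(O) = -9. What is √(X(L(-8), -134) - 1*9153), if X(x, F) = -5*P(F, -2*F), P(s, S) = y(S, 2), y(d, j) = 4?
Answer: I*√9173 ≈ 95.776*I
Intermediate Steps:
P(s, S) = 4
X(x, F) = -20 (X(x, F) = -5*4 = -20)
√(X(L(-8), -134) - 1*9153) = √(-20 - 1*9153) = √(-20 - 9153) = √(-9173) = I*√9173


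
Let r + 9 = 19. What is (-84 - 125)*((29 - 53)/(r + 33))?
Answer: 5016/43 ≈ 116.65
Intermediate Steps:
r = 10 (r = -9 + 19 = 10)
(-84 - 125)*((29 - 53)/(r + 33)) = (-84 - 125)*((29 - 53)/(10 + 33)) = -(-5016)/43 = -209*(-24/43) = 5016/43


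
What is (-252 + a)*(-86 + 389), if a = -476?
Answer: -220584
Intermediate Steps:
(-252 + a)*(-86 + 389) = (-252 - 476)*(-86 + 389) = -728*303 = -220584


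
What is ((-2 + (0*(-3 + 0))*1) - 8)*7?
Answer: -70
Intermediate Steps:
((-2 + (0*(-3 + 0))*1) - 8)*7 = ((-2 + (0*(-3))*1) - 8)*7 = ((-2 + 0*1) - 8)*7 = ((-2 + 0) - 8)*7 = (-2 - 8)*7 = -10*7 = -70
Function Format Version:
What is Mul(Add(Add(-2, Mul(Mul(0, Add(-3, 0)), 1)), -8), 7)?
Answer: -70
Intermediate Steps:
Mul(Add(Add(-2, Mul(Mul(0, Add(-3, 0)), 1)), -8), 7) = Mul(Add(Add(-2, Mul(Mul(0, -3), 1)), -8), 7) = Mul(Add(Add(-2, Mul(0, 1)), -8), 7) = Mul(Add(Add(-2, 0), -8), 7) = Mul(Add(-2, -8), 7) = Mul(-10, 7) = -70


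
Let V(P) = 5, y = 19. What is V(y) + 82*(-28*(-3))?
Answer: 6893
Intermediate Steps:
V(y) + 82*(-28*(-3)) = 5 + 82*(-28*(-3)) = 5 + 82*84 = 5 + 6888 = 6893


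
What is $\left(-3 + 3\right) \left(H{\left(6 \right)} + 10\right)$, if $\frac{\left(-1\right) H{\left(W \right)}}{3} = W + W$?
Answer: $0$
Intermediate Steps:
$H{\left(W \right)} = - 6 W$ ($H{\left(W \right)} = - 3 \left(W + W\right) = - 3 \cdot 2 W = - 6 W$)
$\left(-3 + 3\right) \left(H{\left(6 \right)} + 10\right) = \left(-3 + 3\right) \left(\left(-6\right) 6 + 10\right) = 0 \left(-36 + 10\right) = 0 \left(-26\right) = 0$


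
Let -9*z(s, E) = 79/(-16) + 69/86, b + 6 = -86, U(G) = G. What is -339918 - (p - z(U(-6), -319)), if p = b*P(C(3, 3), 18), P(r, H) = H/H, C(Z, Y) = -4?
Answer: -2104199747/6192 ≈ -3.3983e+5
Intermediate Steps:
P(r, H) = 1
b = -92 (b = -6 - 86 = -92)
z(s, E) = 2845/6192 (z(s, E) = -(79/(-16) + 69/86)/9 = -(79*(-1/16) + 69*(1/86))/9 = -(-79/16 + 69/86)/9 = -⅑*(-2845/688) = 2845/6192)
p = -92 (p = -92*1 = -92)
-339918 - (p - z(U(-6), -319)) = -339918 - (-92 - 1*2845/6192) = -339918 - (-92 - 2845/6192) = -339918 - 1*(-572509/6192) = -339918 + 572509/6192 = -2104199747/6192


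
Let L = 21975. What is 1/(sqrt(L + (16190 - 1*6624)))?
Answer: sqrt(31541)/31541 ≈ 0.0056307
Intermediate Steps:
1/(sqrt(L + (16190 - 1*6624))) = 1/(sqrt(21975 + (16190 - 1*6624))) = 1/(sqrt(21975 + (16190 - 6624))) = 1/(sqrt(21975 + 9566)) = 1/(sqrt(31541)) = sqrt(31541)/31541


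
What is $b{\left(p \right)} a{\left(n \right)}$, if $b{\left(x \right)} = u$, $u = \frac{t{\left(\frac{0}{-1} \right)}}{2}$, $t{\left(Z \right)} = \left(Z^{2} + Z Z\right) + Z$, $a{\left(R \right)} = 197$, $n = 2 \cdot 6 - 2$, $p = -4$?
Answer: $0$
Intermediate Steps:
$n = 10$ ($n = 12 - 2 = 10$)
$t{\left(Z \right)} = Z + 2 Z^{2}$ ($t{\left(Z \right)} = \left(Z^{2} + Z^{2}\right) + Z = 2 Z^{2} + Z = Z + 2 Z^{2}$)
$u = 0$ ($u = \frac{\frac{0}{-1} \left(1 + 2 \frac{0}{-1}\right)}{2} = 0 \left(-1\right) \left(1 + 2 \cdot 0 \left(-1\right)\right) \frac{1}{2} = 0 \left(1 + 2 \cdot 0\right) \frac{1}{2} = 0 \left(1 + 0\right) \frac{1}{2} = 0 \cdot 1 \cdot \frac{1}{2} = 0 \cdot \frac{1}{2} = 0$)
$b{\left(x \right)} = 0$
$b{\left(p \right)} a{\left(n \right)} = 0 \cdot 197 = 0$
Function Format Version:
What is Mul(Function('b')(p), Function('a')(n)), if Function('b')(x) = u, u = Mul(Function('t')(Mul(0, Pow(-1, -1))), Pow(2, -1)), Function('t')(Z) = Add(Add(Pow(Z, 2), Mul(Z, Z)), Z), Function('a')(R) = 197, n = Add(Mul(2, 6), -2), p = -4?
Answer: 0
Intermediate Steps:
n = 10 (n = Add(12, -2) = 10)
Function('t')(Z) = Add(Z, Mul(2, Pow(Z, 2))) (Function('t')(Z) = Add(Add(Pow(Z, 2), Pow(Z, 2)), Z) = Add(Mul(2, Pow(Z, 2)), Z) = Add(Z, Mul(2, Pow(Z, 2))))
u = 0 (u = Mul(Mul(Mul(0, Pow(-1, -1)), Add(1, Mul(2, Mul(0, Pow(-1, -1))))), Pow(2, -1)) = Mul(Mul(Mul(0, -1), Add(1, Mul(2, Mul(0, -1)))), Rational(1, 2)) = Mul(Mul(0, Add(1, Mul(2, 0))), Rational(1, 2)) = Mul(Mul(0, Add(1, 0)), Rational(1, 2)) = Mul(Mul(0, 1), Rational(1, 2)) = Mul(0, Rational(1, 2)) = 0)
Function('b')(x) = 0
Mul(Function('b')(p), Function('a')(n)) = Mul(0, 197) = 0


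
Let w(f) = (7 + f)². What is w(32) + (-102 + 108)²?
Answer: 1557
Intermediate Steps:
w(32) + (-102 + 108)² = (7 + 32)² + (-102 + 108)² = 39² + 6² = 1521 + 36 = 1557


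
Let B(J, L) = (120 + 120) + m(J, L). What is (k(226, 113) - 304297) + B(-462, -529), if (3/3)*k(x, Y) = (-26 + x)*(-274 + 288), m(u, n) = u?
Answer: -301719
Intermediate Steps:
k(x, Y) = -364 + 14*x (k(x, Y) = (-26 + x)*(-274 + 288) = (-26 + x)*14 = -364 + 14*x)
B(J, L) = 240 + J (B(J, L) = (120 + 120) + J = 240 + J)
(k(226, 113) - 304297) + B(-462, -529) = ((-364 + 14*226) - 304297) + (240 - 462) = ((-364 + 3164) - 304297) - 222 = (2800 - 304297) - 222 = -301497 - 222 = -301719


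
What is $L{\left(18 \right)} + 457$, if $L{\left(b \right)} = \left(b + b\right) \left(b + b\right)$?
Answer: $1753$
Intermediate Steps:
$L{\left(b \right)} = 4 b^{2}$ ($L{\left(b \right)} = 2 b 2 b = 4 b^{2}$)
$L{\left(18 \right)} + 457 = 4 \cdot 18^{2} + 457 = 4 \cdot 324 + 457 = 1296 + 457 = 1753$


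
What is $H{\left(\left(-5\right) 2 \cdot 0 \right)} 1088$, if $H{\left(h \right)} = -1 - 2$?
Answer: $-3264$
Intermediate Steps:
$H{\left(h \right)} = -3$
$H{\left(\left(-5\right) 2 \cdot 0 \right)} 1088 = \left(-3\right) 1088 = -3264$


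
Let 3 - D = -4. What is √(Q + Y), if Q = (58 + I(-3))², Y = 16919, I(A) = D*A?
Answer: 12*√127 ≈ 135.23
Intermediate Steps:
D = 7 (D = 3 - 1*(-4) = 3 + 4 = 7)
I(A) = 7*A
Q = 1369 (Q = (58 + 7*(-3))² = (58 - 21)² = 37² = 1369)
√(Q + Y) = √(1369 + 16919) = √18288 = 12*√127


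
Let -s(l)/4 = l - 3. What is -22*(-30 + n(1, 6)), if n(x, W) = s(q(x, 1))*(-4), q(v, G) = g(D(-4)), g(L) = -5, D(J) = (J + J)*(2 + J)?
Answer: 3476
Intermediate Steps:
D(J) = 2*J*(2 + J) (D(J) = (2*J)*(2 + J) = 2*J*(2 + J))
q(v, G) = -5
s(l) = 12 - 4*l (s(l) = -4*(l - 3) = -4*(-3 + l) = 12 - 4*l)
n(x, W) = -128 (n(x, W) = (12 - 4*(-5))*(-4) = (12 + 20)*(-4) = 32*(-4) = -128)
-22*(-30 + n(1, 6)) = -22*(-30 - 128) = -22*(-158) = 3476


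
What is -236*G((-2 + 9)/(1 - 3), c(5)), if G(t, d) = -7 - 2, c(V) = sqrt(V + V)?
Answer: 2124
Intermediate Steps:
c(V) = sqrt(2)*sqrt(V) (c(V) = sqrt(2*V) = sqrt(2)*sqrt(V))
G(t, d) = -9
-236*G((-2 + 9)/(1 - 3), c(5)) = -236*(-9) = 2124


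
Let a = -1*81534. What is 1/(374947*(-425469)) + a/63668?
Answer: -591226475557865/461674972963842 ≈ -1.2806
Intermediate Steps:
a = -81534
1/(374947*(-425469)) + a/63668 = 1/(374947*(-425469)) - 81534/63668 = (1/374947)*(-1/425469) - 81534*1/63668 = -1/159528325143 - 40767/31834 = -591226475557865/461674972963842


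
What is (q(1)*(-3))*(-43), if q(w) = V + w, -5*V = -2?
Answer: 903/5 ≈ 180.60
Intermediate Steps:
V = 2/5 (V = -1/5*(-2) = 2/5 ≈ 0.40000)
q(w) = 2/5 + w
(q(1)*(-3))*(-43) = ((2/5 + 1)*(-3))*(-43) = ((7/5)*(-3))*(-43) = -21/5*(-43) = 903/5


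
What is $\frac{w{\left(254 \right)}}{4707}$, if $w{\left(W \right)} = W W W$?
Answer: $\frac{16387064}{4707} \approx 3481.4$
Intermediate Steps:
$w{\left(W \right)} = W^{3}$ ($w{\left(W \right)} = W^{2} W = W^{3}$)
$\frac{w{\left(254 \right)}}{4707} = \frac{254^{3}}{4707} = 16387064 \cdot \frac{1}{4707} = \frac{16387064}{4707}$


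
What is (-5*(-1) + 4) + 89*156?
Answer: 13893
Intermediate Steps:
(-5*(-1) + 4) + 89*156 = (5 + 4) + 13884 = 9 + 13884 = 13893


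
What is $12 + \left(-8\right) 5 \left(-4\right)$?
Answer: $172$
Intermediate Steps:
$12 + \left(-8\right) 5 \left(-4\right) = 12 - -160 = 12 + 160 = 172$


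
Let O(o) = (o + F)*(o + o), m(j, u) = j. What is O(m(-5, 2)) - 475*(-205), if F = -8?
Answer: 97505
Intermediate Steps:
O(o) = 2*o*(-8 + o) (O(o) = (o - 8)*(o + o) = (-8 + o)*(2*o) = 2*o*(-8 + o))
O(m(-5, 2)) - 475*(-205) = 2*(-5)*(-8 - 5) - 475*(-205) = 2*(-5)*(-13) + 97375 = 130 + 97375 = 97505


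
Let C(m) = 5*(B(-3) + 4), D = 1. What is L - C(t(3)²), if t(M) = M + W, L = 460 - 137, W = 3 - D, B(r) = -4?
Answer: 323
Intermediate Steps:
W = 2 (W = 3 - 1*1 = 3 - 1 = 2)
L = 323
t(M) = 2 + M (t(M) = M + 2 = 2 + M)
C(m) = 0 (C(m) = 5*(-4 + 4) = 5*0 = 0)
L - C(t(3)²) = 323 - 1*0 = 323 + 0 = 323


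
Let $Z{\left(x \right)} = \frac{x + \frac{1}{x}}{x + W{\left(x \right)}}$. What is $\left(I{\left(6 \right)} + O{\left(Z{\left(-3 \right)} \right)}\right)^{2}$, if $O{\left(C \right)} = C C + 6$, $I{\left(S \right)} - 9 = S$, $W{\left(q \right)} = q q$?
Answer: $\frac{2979076}{6561} \approx 454.06$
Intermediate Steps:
$W{\left(q \right)} = q^{2}$
$I{\left(S \right)} = 9 + S$
$Z{\left(x \right)} = \frac{x + \frac{1}{x}}{x + x^{2}}$
$O{\left(C \right)} = 6 + C^{2}$ ($O{\left(C \right)} = C^{2} + 6 = 6 + C^{2}$)
$\left(I{\left(6 \right)} + O{\left(Z{\left(-3 \right)} \right)}\right)^{2} = \left(\left(9 + 6\right) + \left(6 + \left(\frac{1 + \left(-3\right)^{2}}{9 \left(1 - 3\right)}\right)^{2}\right)\right)^{2} = \left(15 + \left(6 + \left(\frac{1 + 9}{9 \left(-2\right)}\right)^{2}\right)\right)^{2} = \left(15 + \left(6 + \left(\frac{1}{9} \left(- \frac{1}{2}\right) 10\right)^{2}\right)\right)^{2} = \left(15 + \left(6 + \left(- \frac{5}{9}\right)^{2}\right)\right)^{2} = \left(15 + \left(6 + \frac{25}{81}\right)\right)^{2} = \left(15 + \frac{511}{81}\right)^{2} = \left(\frac{1726}{81}\right)^{2} = \frac{2979076}{6561}$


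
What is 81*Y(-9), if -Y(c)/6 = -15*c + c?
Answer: -61236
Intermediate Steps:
Y(c) = 84*c (Y(c) = -6*(-15*c + c) = -(-84)*c = 84*c)
81*Y(-9) = 81*(84*(-9)) = 81*(-756) = -61236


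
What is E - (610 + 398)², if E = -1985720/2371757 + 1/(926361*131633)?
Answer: -2114082128913107942593/2080656717404319 ≈ -1.0161e+6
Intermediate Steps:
E = -1742000405962177/2080656717404319 (E = -1985720*1/2371757 + (1/926361)*(1/131633) = -1985720/2371757 + 1/121939677513 = -1742000405962177/2080656717404319 ≈ -0.83724)
E - (610 + 398)² = -1742000405962177/2080656717404319 - (610 + 398)² = -1742000405962177/2080656717404319 - 1*1008² = -1742000405962177/2080656717404319 - 1*1016064 = -1742000405962177/2080656717404319 - 1016064 = -2114082128913107942593/2080656717404319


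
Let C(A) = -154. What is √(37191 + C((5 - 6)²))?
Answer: √37037 ≈ 192.45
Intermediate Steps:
√(37191 + C((5 - 6)²)) = √(37191 - 154) = √37037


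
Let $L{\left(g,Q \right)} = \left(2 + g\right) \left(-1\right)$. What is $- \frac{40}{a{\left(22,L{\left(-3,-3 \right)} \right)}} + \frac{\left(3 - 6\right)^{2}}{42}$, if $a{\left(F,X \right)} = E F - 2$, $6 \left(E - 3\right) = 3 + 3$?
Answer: $- \frac{151}{602} \approx -0.25083$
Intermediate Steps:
$L{\left(g,Q \right)} = -2 - g$
$E = 4$ ($E = 3 + \frac{3 + 3}{6} = 3 + \frac{1}{6} \cdot 6 = 3 + 1 = 4$)
$a{\left(F,X \right)} = -2 + 4 F$ ($a{\left(F,X \right)} = 4 F - 2 = -2 + 4 F$)
$- \frac{40}{a{\left(22,L{\left(-3,-3 \right)} \right)}} + \frac{\left(3 - 6\right)^{2}}{42} = - \frac{40}{-2 + 4 \cdot 22} + \frac{\left(3 - 6\right)^{2}}{42} = - \frac{40}{-2 + 88} + \left(-3\right)^{2} \cdot \frac{1}{42} = - \frac{40}{86} + 9 \cdot \frac{1}{42} = \left(-40\right) \frac{1}{86} + \frac{3}{14} = - \frac{20}{43} + \frac{3}{14} = - \frac{151}{602}$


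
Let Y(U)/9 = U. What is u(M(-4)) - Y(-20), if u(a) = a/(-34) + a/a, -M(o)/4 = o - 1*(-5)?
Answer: 3079/17 ≈ 181.12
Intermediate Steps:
M(o) = -20 - 4*o (M(o) = -4*(o - 1*(-5)) = -4*(o + 5) = -4*(5 + o) = -20 - 4*o)
Y(U) = 9*U
u(a) = 1 - a/34 (u(a) = a*(-1/34) + 1 = -a/34 + 1 = 1 - a/34)
u(M(-4)) - Y(-20) = (1 - (-20 - 4*(-4))/34) - 9*(-20) = (1 - (-20 + 16)/34) - 1*(-180) = (1 - 1/34*(-4)) + 180 = (1 + 2/17) + 180 = 19/17 + 180 = 3079/17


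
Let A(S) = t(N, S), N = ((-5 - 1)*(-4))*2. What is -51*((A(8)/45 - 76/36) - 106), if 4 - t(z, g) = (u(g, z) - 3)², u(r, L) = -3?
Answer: 83249/15 ≈ 5549.9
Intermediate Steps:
N = 48 (N = -6*(-4)*2 = 24*2 = 48)
t(z, g) = -32 (t(z, g) = 4 - (-3 - 3)² = 4 - 1*(-6)² = 4 - 1*36 = 4 - 36 = -32)
A(S) = -32
-51*((A(8)/45 - 76/36) - 106) = -51*((-32/45 - 76/36) - 106) = -51*((-32*1/45 - 76*1/36) - 106) = -51*((-32/45 - 19/9) - 106) = -51*(-127/45 - 106) = -51*(-4897/45) = 83249/15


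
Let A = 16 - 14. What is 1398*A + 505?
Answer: 3301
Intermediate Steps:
A = 2
1398*A + 505 = 1398*2 + 505 = 2796 + 505 = 3301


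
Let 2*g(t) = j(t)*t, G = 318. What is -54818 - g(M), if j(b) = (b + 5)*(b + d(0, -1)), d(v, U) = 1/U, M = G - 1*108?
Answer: -4772993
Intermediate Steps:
M = 210 (M = 318 - 1*108 = 318 - 108 = 210)
j(b) = (-1 + b)*(5 + b) (j(b) = (b + 5)*(b + 1/(-1)) = (5 + b)*(b - 1) = (5 + b)*(-1 + b) = (-1 + b)*(5 + b))
g(t) = t*(-5 + t² + 4*t)/2 (g(t) = ((-5 + t² + 4*t)*t)/2 = (t*(-5 + t² + 4*t))/2 = t*(-5 + t² + 4*t)/2)
-54818 - g(M) = -54818 - 210*(-5 + 210² + 4*210)/2 = -54818 - 210*(-5 + 44100 + 840)/2 = -54818 - 210*44935/2 = -54818 - 1*4718175 = -54818 - 4718175 = -4772993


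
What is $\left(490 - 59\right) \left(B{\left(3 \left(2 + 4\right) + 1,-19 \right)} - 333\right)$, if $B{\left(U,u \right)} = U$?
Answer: $-135334$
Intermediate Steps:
$\left(490 - 59\right) \left(B{\left(3 \left(2 + 4\right) + 1,-19 \right)} - 333\right) = \left(490 - 59\right) \left(\left(3 \left(2 + 4\right) + 1\right) - 333\right) = 431 \left(\left(3 \cdot 6 + 1\right) - 333\right) = 431 \left(\left(18 + 1\right) - 333\right) = 431 \left(19 - 333\right) = 431 \left(-314\right) = -135334$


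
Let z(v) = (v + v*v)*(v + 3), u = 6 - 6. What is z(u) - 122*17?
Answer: -2074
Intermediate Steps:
u = 0
z(v) = (3 + v)*(v + v**2) (z(v) = (v + v**2)*(3 + v) = (3 + v)*(v + v**2))
z(u) - 122*17 = 0*(3 + 0**2 + 4*0) - 122*17 = 0*(3 + 0 + 0) - 2074 = 0*3 - 2074 = 0 - 2074 = -2074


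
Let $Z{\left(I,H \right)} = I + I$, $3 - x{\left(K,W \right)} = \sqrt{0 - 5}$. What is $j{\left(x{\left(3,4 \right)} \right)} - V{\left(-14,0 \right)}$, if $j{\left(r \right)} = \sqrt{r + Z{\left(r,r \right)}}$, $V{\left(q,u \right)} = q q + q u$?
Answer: $-196 + \sqrt{9 - 3 i \sqrt{5}} \approx -192.82 - 1.0547 i$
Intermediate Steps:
$x{\left(K,W \right)} = 3 - i \sqrt{5}$ ($x{\left(K,W \right)} = 3 - \sqrt{0 - 5} = 3 - \sqrt{-5} = 3 - i \sqrt{5}$)
$Z{\left(I,H \right)} = 2 I$
$V{\left(q,u \right)} = q^{2} + q u$
$j{\left(r \right)} = \sqrt{3} \sqrt{r}$ ($j{\left(r \right)} = \sqrt{r + 2 r} = \sqrt{3 r} = \sqrt{3} \sqrt{r}$)
$j{\left(x{\left(3,4 \right)} \right)} - V{\left(-14,0 \right)} = \sqrt{3} \sqrt{3 - i \sqrt{5}} - - 14 \left(-14 + 0\right) = \sqrt{3} \sqrt{3 - i \sqrt{5}} - \left(-14\right) \left(-14\right) = \sqrt{3} \sqrt{3 - i \sqrt{5}} - 196 = -196 + \sqrt{3} \sqrt{3 - i \sqrt{5}}$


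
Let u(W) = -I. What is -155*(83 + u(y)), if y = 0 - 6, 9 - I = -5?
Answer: -10695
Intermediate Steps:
I = 14 (I = 9 - 1*(-5) = 9 + 5 = 14)
y = -6
u(W) = -14 (u(W) = -1*14 = -14)
-155*(83 + u(y)) = -155*(83 - 14) = -155*69 = -10695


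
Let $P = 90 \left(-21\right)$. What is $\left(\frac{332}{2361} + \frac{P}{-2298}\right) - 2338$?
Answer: $- \frac{2113296023}{904263} \approx -2337.0$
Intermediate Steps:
$P = -1890$
$\left(\frac{332}{2361} + \frac{P}{-2298}\right) - 2338 = \left(\frac{332}{2361} - \frac{1890}{-2298}\right) - 2338 = \left(332 \cdot \frac{1}{2361} - - \frac{315}{383}\right) - 2338 = \left(\frac{332}{2361} + \frac{315}{383}\right) - 2338 = \frac{870871}{904263} - 2338 = - \frac{2113296023}{904263}$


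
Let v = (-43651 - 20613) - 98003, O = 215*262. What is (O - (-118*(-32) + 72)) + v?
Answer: -109785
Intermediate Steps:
O = 56330
v = -162267 (v = -64264 - 98003 = -162267)
(O - (-118*(-32) + 72)) + v = (56330 - (-118*(-32) + 72)) - 162267 = (56330 - (3776 + 72)) - 162267 = (56330 - 1*3848) - 162267 = (56330 - 3848) - 162267 = 52482 - 162267 = -109785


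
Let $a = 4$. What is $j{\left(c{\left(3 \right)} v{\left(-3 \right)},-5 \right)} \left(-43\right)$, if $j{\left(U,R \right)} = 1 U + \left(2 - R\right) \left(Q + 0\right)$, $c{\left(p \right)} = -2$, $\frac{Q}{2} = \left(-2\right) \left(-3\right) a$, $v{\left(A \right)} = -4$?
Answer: $-14792$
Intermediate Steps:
$Q = 48$ ($Q = 2 \left(-2\right) \left(-3\right) 4 = 2 \cdot 6 \cdot 4 = 2 \cdot 24 = 48$)
$j{\left(U,R \right)} = 96 + U - 48 R$ ($j{\left(U,R \right)} = 1 U + \left(2 - R\right) \left(48 + 0\right) = U + \left(2 - R\right) 48 = U - \left(-96 + 48 R\right) = 96 + U - 48 R$)
$j{\left(c{\left(3 \right)} v{\left(-3 \right)},-5 \right)} \left(-43\right) = \left(96 - -8 - -240\right) \left(-43\right) = \left(96 + 8 + 240\right) \left(-43\right) = 344 \left(-43\right) = -14792$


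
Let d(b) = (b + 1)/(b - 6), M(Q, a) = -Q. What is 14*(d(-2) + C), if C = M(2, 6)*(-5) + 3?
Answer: 735/4 ≈ 183.75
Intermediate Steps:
d(b) = (1 + b)/(-6 + b)
C = 13 (C = -1*2*(-5) + 3 = -2*(-5) + 3 = 10 + 3 = 13)
14*(d(-2) + C) = 14*((1 - 2)/(-6 - 2) + 13) = 14*(-1/(-8) + 13) = 14*(-⅛*(-1) + 13) = 14*(⅛ + 13) = 14*(105/8) = 735/4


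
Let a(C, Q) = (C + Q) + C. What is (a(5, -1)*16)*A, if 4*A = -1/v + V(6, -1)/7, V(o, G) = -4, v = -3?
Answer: -60/7 ≈ -8.5714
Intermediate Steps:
A = -5/84 (A = (-1/(-3) - 4/7)/4 = (-1*(-1/3) - 4*1/7)/4 = (1/3 - 4/7)/4 = (1/4)*(-5/21) = -5/84 ≈ -0.059524)
a(C, Q) = Q + 2*C
(a(5, -1)*16)*A = ((-1 + 2*5)*16)*(-5/84) = ((-1 + 10)*16)*(-5/84) = (9*16)*(-5/84) = 144*(-5/84) = -60/7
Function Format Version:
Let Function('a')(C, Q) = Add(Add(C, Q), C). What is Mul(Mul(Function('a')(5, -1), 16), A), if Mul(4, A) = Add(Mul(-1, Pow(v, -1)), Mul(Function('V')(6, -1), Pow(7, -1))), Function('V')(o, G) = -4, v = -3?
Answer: Rational(-60, 7) ≈ -8.5714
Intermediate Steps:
A = Rational(-5, 84) (A = Mul(Rational(1, 4), Add(Mul(-1, Pow(-3, -1)), Mul(-4, Pow(7, -1)))) = Mul(Rational(1, 4), Add(Mul(-1, Rational(-1, 3)), Mul(-4, Rational(1, 7)))) = Mul(Rational(1, 4), Add(Rational(1, 3), Rational(-4, 7))) = Mul(Rational(1, 4), Rational(-5, 21)) = Rational(-5, 84) ≈ -0.059524)
Function('a')(C, Q) = Add(Q, Mul(2, C))
Mul(Mul(Function('a')(5, -1), 16), A) = Mul(Mul(Add(-1, Mul(2, 5)), 16), Rational(-5, 84)) = Mul(Mul(Add(-1, 10), 16), Rational(-5, 84)) = Mul(Mul(9, 16), Rational(-5, 84)) = Mul(144, Rational(-5, 84)) = Rational(-60, 7)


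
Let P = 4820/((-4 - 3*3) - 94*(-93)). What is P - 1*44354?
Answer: -387161246/8729 ≈ -44353.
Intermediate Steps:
P = 4820/8729 (P = 4820/((-4 - 9) + 8742) = 4820/(-13 + 8742) = 4820/8729 ≈ 0.55218)
P - 1*44354 = 4820/8729 - 1*44354 = 4820/8729 - 44354 = -387161246/8729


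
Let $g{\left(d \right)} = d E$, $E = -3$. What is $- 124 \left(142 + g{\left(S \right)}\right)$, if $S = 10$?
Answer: $-13888$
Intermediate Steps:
$g{\left(d \right)} = - 3 d$ ($g{\left(d \right)} = d \left(-3\right) = - 3 d$)
$- 124 \left(142 + g{\left(S \right)}\right) = - 124 \left(142 - 30\right) = \left(-124\right) 112 = -13888$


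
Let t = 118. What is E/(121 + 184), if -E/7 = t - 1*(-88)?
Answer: -1442/305 ≈ -4.7279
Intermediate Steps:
E = -1442 (E = -7*(118 - 1*(-88)) = -7*(118 + 88) = -7*206 = -1442)
E/(121 + 184) = -1442/(121 + 184) = -1442/305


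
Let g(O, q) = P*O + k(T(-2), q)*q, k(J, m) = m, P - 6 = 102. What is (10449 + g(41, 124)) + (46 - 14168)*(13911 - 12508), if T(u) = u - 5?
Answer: -19782913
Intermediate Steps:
T(u) = -5 + u
P = 108 (P = 6 + 102 = 108)
g(O, q) = q² + 108*O (g(O, q) = 108*O + q*q = 108*O + q² = q² + 108*O)
(10449 + g(41, 124)) + (46 - 14168)*(13911 - 12508) = (10449 + (124² + 108*41)) + (46 - 14168)*(13911 - 12508) = (10449 + (15376 + 4428)) - 14122*1403 = (10449 + 19804) - 19813166 = 30253 - 19813166 = -19782913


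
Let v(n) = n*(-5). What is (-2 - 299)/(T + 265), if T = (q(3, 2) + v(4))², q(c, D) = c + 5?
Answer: -301/409 ≈ -0.73594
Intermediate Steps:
q(c, D) = 5 + c
v(n) = -5*n
T = 144 (T = ((5 + 3) - 5*4)² = (8 - 20)² = (-12)² = 144)
(-2 - 299)/(T + 265) = (-2 - 299)/(144 + 265) = -301/409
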